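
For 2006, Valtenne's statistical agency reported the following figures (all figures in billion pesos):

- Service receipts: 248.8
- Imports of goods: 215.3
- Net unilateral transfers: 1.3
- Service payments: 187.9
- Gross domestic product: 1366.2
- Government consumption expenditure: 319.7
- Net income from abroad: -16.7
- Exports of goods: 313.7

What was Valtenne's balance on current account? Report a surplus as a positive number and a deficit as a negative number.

Goods balance = 313.7 - 215.3 = 98.4
Services balance = 248.8 - 187.9 = 60.9
Trade balance (goods + services) = 98.4 + 60.9 = 159.3
Net primary income = -16.7
Net secondary income = 1.3
Current account = 159.3 + (-16.7) + 1.3 = 143.9

143.9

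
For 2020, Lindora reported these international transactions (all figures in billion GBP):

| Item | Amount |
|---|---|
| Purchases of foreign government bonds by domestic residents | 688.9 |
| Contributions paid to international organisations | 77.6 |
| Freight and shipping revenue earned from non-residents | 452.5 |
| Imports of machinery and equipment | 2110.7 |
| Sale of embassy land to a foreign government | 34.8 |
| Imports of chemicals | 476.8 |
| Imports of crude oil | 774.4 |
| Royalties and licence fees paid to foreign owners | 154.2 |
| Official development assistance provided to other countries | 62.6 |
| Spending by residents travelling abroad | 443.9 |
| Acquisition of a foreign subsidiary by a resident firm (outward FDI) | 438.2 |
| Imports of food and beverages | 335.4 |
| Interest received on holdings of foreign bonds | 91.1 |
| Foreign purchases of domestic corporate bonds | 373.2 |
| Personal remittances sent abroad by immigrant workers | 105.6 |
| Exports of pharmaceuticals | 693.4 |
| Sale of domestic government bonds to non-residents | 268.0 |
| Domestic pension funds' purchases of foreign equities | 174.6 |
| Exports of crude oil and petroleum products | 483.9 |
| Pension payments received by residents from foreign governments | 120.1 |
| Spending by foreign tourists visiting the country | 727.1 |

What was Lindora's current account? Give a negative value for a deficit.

Goods: 693.4 - 476.8 - 774.4 + 483.9 - 2110.7 - 335.4 = -2520.0
Services: -443.9 + 727.1 + 452.5 - 154.2 = 581.5
Primary income: 91.1
Secondary income: -105.6 - 77.6 - 62.6 + 120.1 = -125.7
Current account = (-2520.0) + 581.5 + 91.1 + (-125.7) = -1973.1
(Excluded from the current account — financial account: purchases of foreign government bonds by domestic residents 688.9, acquisition of a foreign subsidiary by a resident firm (outward FDI) 438.2, foreign purchases of domestic corporate bonds 373.2, sale of domestic government bonds to non-residents 268.0, domestic pension funds' purchases of foreign equities 174.6; capital account: sale of embassy land to a foreign government 34.8.)

-1973.1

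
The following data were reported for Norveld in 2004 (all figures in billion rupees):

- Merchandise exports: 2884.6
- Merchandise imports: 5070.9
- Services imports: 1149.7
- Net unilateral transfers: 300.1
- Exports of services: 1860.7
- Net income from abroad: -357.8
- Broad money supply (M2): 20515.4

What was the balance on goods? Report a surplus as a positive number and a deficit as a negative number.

Goods balance = 2884.6 - 5070.9 = -2186.3

-2186.3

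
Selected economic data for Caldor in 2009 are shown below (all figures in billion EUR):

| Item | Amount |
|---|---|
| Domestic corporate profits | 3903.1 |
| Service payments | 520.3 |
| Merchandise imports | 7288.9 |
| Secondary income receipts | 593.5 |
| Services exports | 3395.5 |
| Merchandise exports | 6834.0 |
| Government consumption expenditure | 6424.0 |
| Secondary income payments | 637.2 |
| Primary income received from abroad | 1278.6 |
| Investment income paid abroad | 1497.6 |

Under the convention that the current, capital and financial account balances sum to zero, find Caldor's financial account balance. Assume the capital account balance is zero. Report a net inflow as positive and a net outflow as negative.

-2157.6

Goods balance = 6834.0 - 7288.9 = -454.9
Services balance = 3395.5 - 520.3 = 2875.2
Trade balance (goods + services) = -454.9 + 2875.2 = 2420.3
Net primary income = 1278.6 - 1497.6 = -219.0
Net secondary income = 593.5 - 637.2 = -43.7
Current account = 2420.3 + (-219.0) + (-43.7) = 2157.6
Financial account = -(2157.6) = -2157.6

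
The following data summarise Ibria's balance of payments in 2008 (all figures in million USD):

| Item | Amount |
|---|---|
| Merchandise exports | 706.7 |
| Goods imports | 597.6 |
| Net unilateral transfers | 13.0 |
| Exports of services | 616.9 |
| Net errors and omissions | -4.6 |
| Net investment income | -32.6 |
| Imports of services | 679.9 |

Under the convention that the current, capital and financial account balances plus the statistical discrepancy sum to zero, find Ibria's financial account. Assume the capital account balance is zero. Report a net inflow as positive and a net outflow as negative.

Goods balance = 706.7 - 597.6 = 109.1
Services balance = 616.9 - 679.9 = -63.0
Trade balance (goods + services) = 109.1 + (-63.0) = 46.1
Net primary income = -32.6
Net secondary income = 13.0
Current account = 46.1 + (-32.6) + 13.0 = 26.5
Financial account = -(26.5 + (-4.6)) = -21.9

-21.9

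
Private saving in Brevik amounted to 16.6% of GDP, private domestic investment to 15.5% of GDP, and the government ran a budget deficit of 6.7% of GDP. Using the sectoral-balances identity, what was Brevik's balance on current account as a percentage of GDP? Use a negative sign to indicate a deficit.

By the sectoral-balances identity, CA = (S_private - I) + (T - G).
Private balance = 16.6 - 15.5 = 1.1
Government balance (T - G) = -6.7
CA = 1.1 + (-6.7) = -5.6

-5.6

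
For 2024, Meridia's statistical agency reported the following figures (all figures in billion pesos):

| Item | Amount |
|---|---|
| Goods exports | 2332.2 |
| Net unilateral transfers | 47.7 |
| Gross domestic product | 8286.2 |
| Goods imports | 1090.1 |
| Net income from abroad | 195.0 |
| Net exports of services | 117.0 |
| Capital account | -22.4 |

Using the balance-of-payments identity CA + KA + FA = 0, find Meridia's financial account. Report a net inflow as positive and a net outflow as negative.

-1579.4

Goods balance = 2332.2 - 1090.1 = 1242.1
Services balance = 117.0
Trade balance (goods + services) = 1242.1 + 117.0 = 1359.1
Net primary income = 195.0
Net secondary income = 47.7
Current account = 1359.1 + 195.0 + 47.7 = 1601.8
Financial account = -(1601.8 + (-22.4)) = -1579.4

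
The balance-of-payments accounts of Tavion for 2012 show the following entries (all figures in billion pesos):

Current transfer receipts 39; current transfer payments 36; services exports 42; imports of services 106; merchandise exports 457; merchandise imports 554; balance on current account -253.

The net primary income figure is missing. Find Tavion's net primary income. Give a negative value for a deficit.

Current account = goods balance + services balance + net primary income + net secondary income
Sum of the known components = -158
Net primary income = CA - (known components) = -253 - (-158) = -95

-95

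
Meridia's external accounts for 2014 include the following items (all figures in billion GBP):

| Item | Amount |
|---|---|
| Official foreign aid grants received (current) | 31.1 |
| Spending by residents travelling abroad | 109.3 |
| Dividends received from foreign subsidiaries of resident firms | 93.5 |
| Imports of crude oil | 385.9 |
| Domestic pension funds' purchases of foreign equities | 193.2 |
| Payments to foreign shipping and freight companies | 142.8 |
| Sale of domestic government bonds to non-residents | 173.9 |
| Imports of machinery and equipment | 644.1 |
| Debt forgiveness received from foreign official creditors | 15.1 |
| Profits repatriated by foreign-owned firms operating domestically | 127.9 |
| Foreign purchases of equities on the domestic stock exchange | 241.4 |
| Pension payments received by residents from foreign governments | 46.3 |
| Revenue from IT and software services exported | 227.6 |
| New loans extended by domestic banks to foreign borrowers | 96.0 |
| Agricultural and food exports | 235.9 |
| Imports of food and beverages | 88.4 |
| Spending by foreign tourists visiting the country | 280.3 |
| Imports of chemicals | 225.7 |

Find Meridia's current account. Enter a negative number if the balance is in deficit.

-809.4

Goods: 235.9 - 385.9 - 88.4 - 644.1 - 225.7 = -1108.2
Services: -109.3 - 142.8 + 227.6 + 280.3 = 255.8
Primary income: 93.5 - 127.9 = -34.4
Secondary income: 31.1 + 46.3 = 77.4
Current account = (-1108.2) + 255.8 + (-34.4) + 77.4 = -809.4
(Excluded from the current account — financial account: domestic pension funds' purchases of foreign equities 193.2, sale of domestic government bonds to non-residents 173.9, foreign purchases of equities on the domestic stock exchange 241.4, new loans extended by domestic banks to foreign borrowers 96.0; capital account: debt forgiveness received from foreign official creditors 15.1.)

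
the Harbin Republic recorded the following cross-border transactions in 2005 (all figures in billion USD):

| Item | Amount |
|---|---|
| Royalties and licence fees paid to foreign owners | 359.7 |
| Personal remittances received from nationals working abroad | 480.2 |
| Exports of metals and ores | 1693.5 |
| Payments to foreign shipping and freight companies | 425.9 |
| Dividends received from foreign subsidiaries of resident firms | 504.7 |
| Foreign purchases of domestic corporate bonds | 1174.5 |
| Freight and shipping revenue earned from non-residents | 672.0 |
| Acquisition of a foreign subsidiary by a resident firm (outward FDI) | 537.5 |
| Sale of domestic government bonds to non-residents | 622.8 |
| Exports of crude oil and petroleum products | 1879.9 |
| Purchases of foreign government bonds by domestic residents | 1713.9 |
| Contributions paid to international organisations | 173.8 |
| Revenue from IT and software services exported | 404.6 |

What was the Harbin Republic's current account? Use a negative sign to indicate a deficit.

4675.5

Goods: 1693.5 + 1879.9 = 3573.4
Services: 404.6 - 425.9 + 672.0 - 359.7 = 291.0
Primary income: 504.7
Secondary income: 480.2 - 173.8 = 306.4
Current account = 3573.4 + 291.0 + 504.7 + 306.4 = 4675.5
(Excluded from the current account — financial account: foreign purchases of domestic corporate bonds 1174.5, acquisition of a foreign subsidiary by a resident firm (outward FDI) 537.5, sale of domestic government bonds to non-residents 622.8, purchases of foreign government bonds by domestic residents 1713.9.)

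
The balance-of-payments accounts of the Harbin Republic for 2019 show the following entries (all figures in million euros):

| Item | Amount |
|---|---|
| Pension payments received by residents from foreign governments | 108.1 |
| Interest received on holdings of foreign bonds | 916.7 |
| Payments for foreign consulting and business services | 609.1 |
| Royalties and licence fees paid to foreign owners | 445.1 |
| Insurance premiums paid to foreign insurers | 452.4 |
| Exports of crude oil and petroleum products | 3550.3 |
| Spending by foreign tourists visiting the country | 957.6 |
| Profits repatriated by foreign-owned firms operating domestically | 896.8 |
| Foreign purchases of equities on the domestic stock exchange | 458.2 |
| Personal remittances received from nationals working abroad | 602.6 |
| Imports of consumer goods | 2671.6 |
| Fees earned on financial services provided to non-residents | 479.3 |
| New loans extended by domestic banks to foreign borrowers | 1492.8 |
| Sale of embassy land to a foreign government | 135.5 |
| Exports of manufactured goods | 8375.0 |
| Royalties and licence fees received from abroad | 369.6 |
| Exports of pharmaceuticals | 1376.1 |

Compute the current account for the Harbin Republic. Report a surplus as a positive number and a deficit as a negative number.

11660.3

Goods: 3550.3 - 2671.6 + 1376.1 + 8375.0 = 10629.8
Services: -609.1 + 957.6 + 479.3 + 369.6 - 445.1 - 452.4 = 299.9
Primary income: 916.7 - 896.8 = 19.9
Secondary income: 602.6 + 108.1 = 710.7
Current account = 10629.8 + 299.9 + 19.9 + 710.7 = 11660.3
(Excluded from the current account — financial account: foreign purchases of equities on the domestic stock exchange 458.2, new loans extended by domestic banks to foreign borrowers 1492.8; capital account: sale of embassy land to a foreign government 135.5.)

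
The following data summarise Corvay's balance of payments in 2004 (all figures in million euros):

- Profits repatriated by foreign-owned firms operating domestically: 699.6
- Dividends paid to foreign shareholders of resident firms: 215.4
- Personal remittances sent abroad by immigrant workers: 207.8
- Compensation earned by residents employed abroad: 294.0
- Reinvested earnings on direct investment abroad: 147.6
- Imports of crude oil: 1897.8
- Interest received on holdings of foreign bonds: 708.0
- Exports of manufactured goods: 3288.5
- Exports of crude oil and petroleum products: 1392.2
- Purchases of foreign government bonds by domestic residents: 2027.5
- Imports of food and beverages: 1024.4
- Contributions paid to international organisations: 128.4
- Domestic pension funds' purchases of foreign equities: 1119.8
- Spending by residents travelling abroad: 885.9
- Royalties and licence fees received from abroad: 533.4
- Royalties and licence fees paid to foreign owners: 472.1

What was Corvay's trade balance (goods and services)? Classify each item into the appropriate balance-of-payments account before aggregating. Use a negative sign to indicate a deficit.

933.9

Goods: -1897.8 - 1024.4 + 3288.5 + 1392.2 = 1758.5
Services: -472.1 - 885.9 + 533.4 = -824.6
Trade balance = 1758.5 + (-824.6) = 933.9
(Excluded from the trade balance — primary income: profits repatriated by foreign-owned firms operating domestically 699.6, dividends paid to foreign shareholders of resident firms 215.4, compensation earned by residents employed abroad 294.0, reinvested earnings on direct investment abroad 147.6, interest received on holdings of foreign bonds 708.0; secondary income: personal remittances sent abroad by immigrant workers 207.8, contributions paid to international organisations 128.4; financial account: purchases of foreign government bonds by domestic residents 2027.5, domestic pension funds' purchases of foreign equities 1119.8.)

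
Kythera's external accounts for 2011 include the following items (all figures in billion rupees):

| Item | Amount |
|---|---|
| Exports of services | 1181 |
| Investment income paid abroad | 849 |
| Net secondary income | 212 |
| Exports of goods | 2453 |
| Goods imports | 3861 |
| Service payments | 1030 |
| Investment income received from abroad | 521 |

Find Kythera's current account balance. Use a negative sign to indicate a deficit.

-1373

Goods balance = 2453 - 3861 = -1408
Services balance = 1181 - 1030 = 151
Trade balance (goods + services) = -1408 + 151 = -1257
Net primary income = 521 - 849 = -328
Net secondary income = 212
Current account = -1257 + (-328) + 212 = -1373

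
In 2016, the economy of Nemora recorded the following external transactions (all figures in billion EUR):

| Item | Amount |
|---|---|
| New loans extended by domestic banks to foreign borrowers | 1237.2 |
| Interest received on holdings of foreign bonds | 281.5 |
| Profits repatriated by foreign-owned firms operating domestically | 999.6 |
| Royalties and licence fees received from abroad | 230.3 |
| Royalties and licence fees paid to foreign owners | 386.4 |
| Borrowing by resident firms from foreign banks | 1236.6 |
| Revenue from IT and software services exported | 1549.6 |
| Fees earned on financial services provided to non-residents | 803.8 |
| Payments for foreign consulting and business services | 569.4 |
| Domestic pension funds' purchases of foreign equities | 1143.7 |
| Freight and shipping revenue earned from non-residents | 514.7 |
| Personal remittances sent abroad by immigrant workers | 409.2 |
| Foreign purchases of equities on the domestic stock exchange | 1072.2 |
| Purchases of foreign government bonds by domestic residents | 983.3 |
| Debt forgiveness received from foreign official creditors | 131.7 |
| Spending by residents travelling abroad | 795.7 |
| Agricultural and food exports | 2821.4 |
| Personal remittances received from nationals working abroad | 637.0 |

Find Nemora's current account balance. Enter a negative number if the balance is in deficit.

Goods: 2821.4
Services: 1549.6 + 514.7 + 803.8 + 230.3 - 386.4 - 795.7 - 569.4 = 1346.9
Primary income: -999.6 + 281.5 = -718.1
Secondary income: -409.2 + 637.0 = 227.8
Current account = 2821.4 + 1346.9 + (-718.1) + 227.8 = 3678.0
(Excluded from the current account — financial account: new loans extended by domestic banks to foreign borrowers 1237.2, borrowing by resident firms from foreign banks 1236.6, domestic pension funds' purchases of foreign equities 1143.7, foreign purchases of equities on the domestic stock exchange 1072.2, purchases of foreign government bonds by domestic residents 983.3; capital account: debt forgiveness received from foreign official creditors 131.7.)

3678.0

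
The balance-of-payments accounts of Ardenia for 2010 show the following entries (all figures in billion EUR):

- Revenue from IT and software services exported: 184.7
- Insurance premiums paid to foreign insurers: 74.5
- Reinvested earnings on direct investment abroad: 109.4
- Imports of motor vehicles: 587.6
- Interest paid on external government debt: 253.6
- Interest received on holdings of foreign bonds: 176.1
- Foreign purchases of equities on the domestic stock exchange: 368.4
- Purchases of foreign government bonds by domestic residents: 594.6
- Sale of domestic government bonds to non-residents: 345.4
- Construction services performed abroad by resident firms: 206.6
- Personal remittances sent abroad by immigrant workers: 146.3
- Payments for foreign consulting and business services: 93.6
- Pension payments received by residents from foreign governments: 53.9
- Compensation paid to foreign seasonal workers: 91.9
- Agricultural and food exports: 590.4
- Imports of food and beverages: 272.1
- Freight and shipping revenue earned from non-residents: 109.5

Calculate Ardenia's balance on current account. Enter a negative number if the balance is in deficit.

-89.0

Goods: -587.6 - 272.1 + 590.4 = -269.3
Services: -93.6 + 184.7 - 74.5 + 109.5 + 206.6 = 332.7
Primary income: -91.9 + 109.4 - 253.6 + 176.1 = -60.0
Secondary income: 53.9 - 146.3 = -92.4
Current account = (-269.3) + 332.7 + (-60.0) + (-92.4) = -89.0
(Excluded from the current account — financial account: foreign purchases of equities on the domestic stock exchange 368.4, purchases of foreign government bonds by domestic residents 594.6, sale of domestic government bonds to non-residents 345.4.)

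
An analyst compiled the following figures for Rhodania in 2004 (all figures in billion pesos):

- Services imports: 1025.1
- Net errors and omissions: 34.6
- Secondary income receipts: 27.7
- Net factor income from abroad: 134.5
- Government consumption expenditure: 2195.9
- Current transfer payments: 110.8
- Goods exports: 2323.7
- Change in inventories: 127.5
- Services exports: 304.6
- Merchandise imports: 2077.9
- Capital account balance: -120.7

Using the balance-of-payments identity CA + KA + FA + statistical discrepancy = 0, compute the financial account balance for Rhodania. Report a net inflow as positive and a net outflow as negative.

Goods balance = 2323.7 - 2077.9 = 245.8
Services balance = 304.6 - 1025.1 = -720.5
Trade balance (goods + services) = 245.8 + (-720.5) = -474.7
Net primary income = 134.5
Net secondary income = 27.7 - 110.8 = -83.1
Current account = -474.7 + 134.5 + (-83.1) = -423.3
Financial account = -(-423.3 + (-120.7) + 34.6) = 509.4

509.4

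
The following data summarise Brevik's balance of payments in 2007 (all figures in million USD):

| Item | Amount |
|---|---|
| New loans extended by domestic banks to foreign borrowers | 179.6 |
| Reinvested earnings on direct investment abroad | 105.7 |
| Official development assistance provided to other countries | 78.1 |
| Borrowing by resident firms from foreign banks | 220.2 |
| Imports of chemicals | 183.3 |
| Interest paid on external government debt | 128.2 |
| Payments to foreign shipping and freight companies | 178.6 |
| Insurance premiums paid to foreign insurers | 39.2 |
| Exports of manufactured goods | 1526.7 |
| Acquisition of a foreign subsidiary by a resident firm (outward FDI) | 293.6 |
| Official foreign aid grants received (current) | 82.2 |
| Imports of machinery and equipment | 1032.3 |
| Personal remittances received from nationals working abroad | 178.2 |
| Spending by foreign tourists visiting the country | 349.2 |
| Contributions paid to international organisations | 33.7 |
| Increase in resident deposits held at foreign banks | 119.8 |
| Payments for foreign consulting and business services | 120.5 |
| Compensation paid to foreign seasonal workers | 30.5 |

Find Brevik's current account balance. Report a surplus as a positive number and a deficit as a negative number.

Goods: 1526.7 - 183.3 - 1032.3 = 311.1
Services: -120.5 + 349.2 - 178.6 - 39.2 = 10.9
Primary income: -30.5 - 128.2 + 105.7 = -53.0
Secondary income: 178.2 - 33.7 + 82.2 - 78.1 = 148.6
Current account = 311.1 + 10.9 + (-53.0) + 148.6 = 417.6
(Excluded from the current account — financial account: new loans extended by domestic banks to foreign borrowers 179.6, borrowing by resident firms from foreign banks 220.2, acquisition of a foreign subsidiary by a resident firm (outward FDI) 293.6, increase in resident deposits held at foreign banks 119.8.)

417.6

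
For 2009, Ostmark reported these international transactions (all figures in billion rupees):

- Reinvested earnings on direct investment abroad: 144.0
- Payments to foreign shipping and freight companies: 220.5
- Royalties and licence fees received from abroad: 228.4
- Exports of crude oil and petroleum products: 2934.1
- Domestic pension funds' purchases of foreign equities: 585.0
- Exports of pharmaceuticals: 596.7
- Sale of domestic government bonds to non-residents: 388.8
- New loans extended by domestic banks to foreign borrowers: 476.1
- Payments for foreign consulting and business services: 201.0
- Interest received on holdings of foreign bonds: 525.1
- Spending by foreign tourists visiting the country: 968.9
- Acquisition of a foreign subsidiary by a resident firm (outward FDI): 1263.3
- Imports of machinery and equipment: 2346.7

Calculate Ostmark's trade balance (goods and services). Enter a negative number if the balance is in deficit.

Goods: 2934.1 + 596.7 - 2346.7 = 1184.1
Services: 228.4 + 968.9 - 220.5 - 201.0 = 775.8
Trade balance = 1184.1 + 775.8 = 1959.9
(Excluded from the trade balance — primary income: reinvested earnings on direct investment abroad 144.0, interest received on holdings of foreign bonds 525.1; financial account: domestic pension funds' purchases of foreign equities 585.0, sale of domestic government bonds to non-residents 388.8, new loans extended by domestic banks to foreign borrowers 476.1, acquisition of a foreign subsidiary by a resident firm (outward FDI) 1263.3.)

1959.9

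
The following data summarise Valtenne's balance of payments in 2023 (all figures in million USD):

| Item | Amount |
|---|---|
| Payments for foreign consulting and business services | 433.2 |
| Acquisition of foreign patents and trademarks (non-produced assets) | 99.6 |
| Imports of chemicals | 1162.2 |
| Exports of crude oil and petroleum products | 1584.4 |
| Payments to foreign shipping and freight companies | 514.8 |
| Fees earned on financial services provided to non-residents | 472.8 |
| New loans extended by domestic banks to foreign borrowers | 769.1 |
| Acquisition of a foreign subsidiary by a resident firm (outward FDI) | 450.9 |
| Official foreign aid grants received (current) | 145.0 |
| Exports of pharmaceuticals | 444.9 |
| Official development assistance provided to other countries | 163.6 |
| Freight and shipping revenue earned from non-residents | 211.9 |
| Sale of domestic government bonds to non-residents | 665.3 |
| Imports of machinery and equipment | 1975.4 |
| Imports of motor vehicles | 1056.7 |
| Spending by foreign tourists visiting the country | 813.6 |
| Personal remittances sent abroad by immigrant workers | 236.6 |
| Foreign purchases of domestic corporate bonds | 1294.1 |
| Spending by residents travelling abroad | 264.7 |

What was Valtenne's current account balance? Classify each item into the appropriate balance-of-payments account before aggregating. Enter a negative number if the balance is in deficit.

-2134.6

Goods: 444.9 - 1975.4 + 1584.4 - 1056.7 - 1162.2 = -2165.0
Services: 472.8 + 813.6 - 514.8 + 211.9 - 264.7 - 433.2 = 285.6
Secondary income: 145.0 - 163.6 - 236.6 = -255.2
Current account = (-2165.0) + 285.6 + (-255.2) = -2134.6
(Excluded from the current account — capital account: acquisition of foreign patents and trademarks (non-produced assets) 99.6; financial account: new loans extended by domestic banks to foreign borrowers 769.1, acquisition of a foreign subsidiary by a resident firm (outward FDI) 450.9, sale of domestic government bonds to non-residents 665.3, foreign purchases of domestic corporate bonds 1294.1.)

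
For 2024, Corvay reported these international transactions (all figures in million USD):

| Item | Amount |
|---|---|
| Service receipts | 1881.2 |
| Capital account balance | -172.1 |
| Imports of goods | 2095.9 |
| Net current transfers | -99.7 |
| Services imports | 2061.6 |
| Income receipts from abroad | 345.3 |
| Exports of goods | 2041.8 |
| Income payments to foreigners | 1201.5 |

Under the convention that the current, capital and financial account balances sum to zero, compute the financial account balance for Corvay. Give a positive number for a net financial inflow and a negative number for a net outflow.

Goods balance = 2041.8 - 2095.9 = -54.1
Services balance = 1881.2 - 2061.6 = -180.4
Trade balance (goods + services) = -54.1 + (-180.4) = -234.5
Net primary income = 345.3 - 1201.5 = -856.2
Net secondary income = -99.7
Current account = -234.5 + (-856.2) + (-99.7) = -1190.4
Financial account = -(-1190.4 + (-172.1)) = 1362.5

1362.5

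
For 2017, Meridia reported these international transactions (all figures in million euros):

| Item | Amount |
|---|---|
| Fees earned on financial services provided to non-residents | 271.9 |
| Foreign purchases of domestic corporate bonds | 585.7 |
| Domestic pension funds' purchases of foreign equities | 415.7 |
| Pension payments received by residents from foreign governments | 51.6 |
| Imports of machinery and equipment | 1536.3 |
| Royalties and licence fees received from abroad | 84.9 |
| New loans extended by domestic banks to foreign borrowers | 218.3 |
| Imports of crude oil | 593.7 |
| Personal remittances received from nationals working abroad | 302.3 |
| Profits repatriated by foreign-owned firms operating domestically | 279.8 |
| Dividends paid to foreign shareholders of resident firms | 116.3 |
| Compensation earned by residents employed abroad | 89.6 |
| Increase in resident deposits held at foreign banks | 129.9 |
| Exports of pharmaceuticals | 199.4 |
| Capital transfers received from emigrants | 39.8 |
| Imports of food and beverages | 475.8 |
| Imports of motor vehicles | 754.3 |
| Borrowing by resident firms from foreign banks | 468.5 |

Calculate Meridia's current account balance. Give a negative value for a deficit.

-2756.5

Goods: -475.8 - 754.3 - 1536.3 - 593.7 + 199.4 = -3160.7
Services: 84.9 + 271.9 = 356.8
Primary income: 89.6 - 279.8 - 116.3 = -306.5
Secondary income: 302.3 + 51.6 = 353.9
Current account = (-3160.7) + 356.8 + (-306.5) + 353.9 = -2756.5
(Excluded from the current account — financial account: foreign purchases of domestic corporate bonds 585.7, domestic pension funds' purchases of foreign equities 415.7, new loans extended by domestic banks to foreign borrowers 218.3, increase in resident deposits held at foreign banks 129.9, borrowing by resident firms from foreign banks 468.5; capital account: capital transfers received from emigrants 39.8.)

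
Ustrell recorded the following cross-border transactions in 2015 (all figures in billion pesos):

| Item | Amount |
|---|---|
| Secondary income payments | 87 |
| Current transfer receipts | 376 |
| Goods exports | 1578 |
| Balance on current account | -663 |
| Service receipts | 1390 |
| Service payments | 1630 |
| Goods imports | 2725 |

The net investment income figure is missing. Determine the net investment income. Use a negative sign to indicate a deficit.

435

Current account = goods balance + services balance + net primary income + net secondary income
Sum of the known components = -1098
Net investment income = CA - (known components) = -663 - (-1098) = 435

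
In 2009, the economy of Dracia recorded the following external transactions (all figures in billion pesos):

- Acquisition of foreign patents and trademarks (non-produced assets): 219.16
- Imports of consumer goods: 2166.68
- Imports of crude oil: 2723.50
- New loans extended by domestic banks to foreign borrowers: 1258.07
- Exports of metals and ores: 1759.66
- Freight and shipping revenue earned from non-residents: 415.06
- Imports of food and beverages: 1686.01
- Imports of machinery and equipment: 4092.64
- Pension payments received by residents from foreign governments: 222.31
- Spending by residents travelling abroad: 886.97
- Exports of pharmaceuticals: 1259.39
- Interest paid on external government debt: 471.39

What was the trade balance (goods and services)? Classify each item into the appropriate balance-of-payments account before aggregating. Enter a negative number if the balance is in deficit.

Goods: -1686.01 - 4092.64 - 2166.68 + 1759.66 - 2723.50 + 1259.39 = -7649.78
Services: -886.97 + 415.06 = -471.91
Trade balance = -7649.78 + (-471.91) = -8121.69
(Excluded from the trade balance — capital account: acquisition of foreign patents and trademarks (non-produced assets) 219.16; financial account: new loans extended by domestic banks to foreign borrowers 1258.07; secondary income: pension payments received by residents from foreign governments 222.31; primary income: interest paid on external government debt 471.39.)

-8121.69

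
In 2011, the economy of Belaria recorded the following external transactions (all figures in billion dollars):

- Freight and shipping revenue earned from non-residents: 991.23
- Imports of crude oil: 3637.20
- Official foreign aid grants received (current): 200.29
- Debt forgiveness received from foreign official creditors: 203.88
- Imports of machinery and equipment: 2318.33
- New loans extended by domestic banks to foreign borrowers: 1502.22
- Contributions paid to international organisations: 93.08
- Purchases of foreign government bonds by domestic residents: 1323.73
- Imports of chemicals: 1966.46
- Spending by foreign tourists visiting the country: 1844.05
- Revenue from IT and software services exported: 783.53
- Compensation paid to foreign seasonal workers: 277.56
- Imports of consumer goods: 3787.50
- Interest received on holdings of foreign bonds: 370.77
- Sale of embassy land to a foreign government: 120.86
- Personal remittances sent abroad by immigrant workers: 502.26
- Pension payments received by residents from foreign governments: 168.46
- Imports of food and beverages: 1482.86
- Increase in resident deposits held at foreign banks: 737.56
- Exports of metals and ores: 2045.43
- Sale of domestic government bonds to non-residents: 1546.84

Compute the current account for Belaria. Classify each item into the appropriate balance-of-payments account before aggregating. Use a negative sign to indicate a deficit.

-7661.49

Goods: -3787.50 - 1966.46 - 2318.33 - 3637.20 + 2045.43 - 1482.86 = -11146.92
Services: 991.23 + 783.53 + 1844.05 = 3618.81
Primary income: 370.77 - 277.56 = 93.21
Secondary income: -93.08 - 502.26 + 200.29 + 168.46 = -226.59
Current account = (-11146.92) + 3618.81 + 93.21 + (-226.59) = -7661.49
(Excluded from the current account — capital account: debt forgiveness received from foreign official creditors 203.88, sale of embassy land to a foreign government 120.86; financial account: new loans extended by domestic banks to foreign borrowers 1502.22, purchases of foreign government bonds by domestic residents 1323.73, increase in resident deposits held at foreign banks 737.56, sale of domestic government bonds to non-residents 1546.84.)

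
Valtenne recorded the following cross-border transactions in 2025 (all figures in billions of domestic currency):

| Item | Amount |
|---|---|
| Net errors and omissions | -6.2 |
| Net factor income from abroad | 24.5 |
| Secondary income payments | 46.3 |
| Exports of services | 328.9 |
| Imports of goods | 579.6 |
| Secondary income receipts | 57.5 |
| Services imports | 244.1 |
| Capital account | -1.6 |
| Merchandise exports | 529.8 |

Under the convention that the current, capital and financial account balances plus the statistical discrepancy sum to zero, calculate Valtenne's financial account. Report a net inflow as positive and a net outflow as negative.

-62.9

Goods balance = 529.8 - 579.6 = -49.8
Services balance = 328.9 - 244.1 = 84.8
Trade balance (goods + services) = -49.8 + 84.8 = 35.0
Net primary income = 24.5
Net secondary income = 57.5 - 46.3 = 11.2
Current account = 35.0 + 24.5 + 11.2 = 70.7
Financial account = -(70.7 + (-1.6) + (-6.2)) = -62.9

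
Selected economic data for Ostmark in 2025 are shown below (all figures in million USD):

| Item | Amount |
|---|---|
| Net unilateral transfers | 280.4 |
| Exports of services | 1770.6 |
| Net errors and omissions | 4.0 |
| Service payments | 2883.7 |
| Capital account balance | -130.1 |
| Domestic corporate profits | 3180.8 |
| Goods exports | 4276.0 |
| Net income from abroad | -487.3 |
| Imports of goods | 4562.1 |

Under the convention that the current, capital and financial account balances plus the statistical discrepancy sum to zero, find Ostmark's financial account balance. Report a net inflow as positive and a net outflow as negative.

1732.2

Goods balance = 4276.0 - 4562.1 = -286.1
Services balance = 1770.6 - 2883.7 = -1113.1
Trade balance (goods + services) = -286.1 + (-1113.1) = -1399.2
Net primary income = -487.3
Net secondary income = 280.4
Current account = -1399.2 + (-487.3) + 280.4 = -1606.1
Financial account = -(-1606.1 + (-130.1) + 4.0) = 1732.2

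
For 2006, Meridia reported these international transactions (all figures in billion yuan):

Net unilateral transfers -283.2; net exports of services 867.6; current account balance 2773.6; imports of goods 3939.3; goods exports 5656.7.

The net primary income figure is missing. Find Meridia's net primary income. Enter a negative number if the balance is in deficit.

471.8

Current account = goods balance + services balance + net primary income + net secondary income
Sum of the known components = 2301.8
Net primary income = CA - (known components) = 2773.6 - 2301.8 = 471.8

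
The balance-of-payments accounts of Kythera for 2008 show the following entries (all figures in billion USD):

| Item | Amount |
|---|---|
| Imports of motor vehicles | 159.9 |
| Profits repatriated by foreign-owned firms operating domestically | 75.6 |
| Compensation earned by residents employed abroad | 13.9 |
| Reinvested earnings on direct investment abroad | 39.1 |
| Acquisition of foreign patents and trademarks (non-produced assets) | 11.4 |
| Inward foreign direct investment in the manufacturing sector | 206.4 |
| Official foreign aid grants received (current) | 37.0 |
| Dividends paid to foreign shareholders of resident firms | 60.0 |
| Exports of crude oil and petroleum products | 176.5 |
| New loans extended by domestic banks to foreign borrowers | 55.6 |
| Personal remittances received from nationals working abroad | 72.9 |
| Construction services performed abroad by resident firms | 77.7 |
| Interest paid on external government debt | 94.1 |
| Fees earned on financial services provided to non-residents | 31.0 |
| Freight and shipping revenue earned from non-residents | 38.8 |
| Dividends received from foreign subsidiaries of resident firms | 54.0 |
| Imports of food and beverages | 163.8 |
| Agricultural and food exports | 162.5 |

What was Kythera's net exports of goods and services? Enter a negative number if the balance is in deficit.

Goods: 176.5 - 163.8 - 159.9 + 162.5 = 15.3
Services: 31.0 + 38.8 + 77.7 = 147.5
Trade balance = 15.3 + 147.5 = 162.8
(Excluded from the trade balance — primary income: profits repatriated by foreign-owned firms operating domestically 75.6, compensation earned by residents employed abroad 13.9, reinvested earnings on direct investment abroad 39.1, dividends paid to foreign shareholders of resident firms 60.0, interest paid on external government debt 94.1, dividends received from foreign subsidiaries of resident firms 54.0; capital account: acquisition of foreign patents and trademarks (non-produced assets) 11.4; financial account: inward foreign direct investment in the manufacturing sector 206.4, new loans extended by domestic banks to foreign borrowers 55.6; secondary income: official foreign aid grants received (current) 37.0, personal remittances received from nationals working abroad 72.9.)

162.8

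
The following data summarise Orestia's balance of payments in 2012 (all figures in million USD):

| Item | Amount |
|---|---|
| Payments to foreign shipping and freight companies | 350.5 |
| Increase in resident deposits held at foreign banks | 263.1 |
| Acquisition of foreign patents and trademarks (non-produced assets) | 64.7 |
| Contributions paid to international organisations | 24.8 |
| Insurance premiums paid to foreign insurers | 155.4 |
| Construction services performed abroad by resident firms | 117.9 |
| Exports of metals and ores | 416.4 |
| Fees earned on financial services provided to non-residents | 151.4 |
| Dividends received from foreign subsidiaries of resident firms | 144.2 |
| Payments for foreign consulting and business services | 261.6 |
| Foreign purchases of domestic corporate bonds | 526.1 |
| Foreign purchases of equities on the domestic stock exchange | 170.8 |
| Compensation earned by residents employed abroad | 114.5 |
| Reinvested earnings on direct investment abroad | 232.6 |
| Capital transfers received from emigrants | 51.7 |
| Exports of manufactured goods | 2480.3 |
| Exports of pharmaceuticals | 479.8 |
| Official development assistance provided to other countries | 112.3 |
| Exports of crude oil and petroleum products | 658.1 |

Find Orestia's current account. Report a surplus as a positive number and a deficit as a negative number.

Goods: 2480.3 + 658.1 + 416.4 + 479.8 = 4034.6
Services: 151.4 - 261.6 - 155.4 - 350.5 + 117.9 = -498.2
Primary income: 232.6 + 144.2 + 114.5 = 491.3
Secondary income: -112.3 - 24.8 = -137.1
Current account = 4034.6 + (-498.2) + 491.3 + (-137.1) = 3890.6
(Excluded from the current account — financial account: increase in resident deposits held at foreign banks 263.1, foreign purchases of domestic corporate bonds 526.1, foreign purchases of equities on the domestic stock exchange 170.8; capital account: acquisition of foreign patents and trademarks (non-produced assets) 64.7, capital transfers received from emigrants 51.7.)

3890.6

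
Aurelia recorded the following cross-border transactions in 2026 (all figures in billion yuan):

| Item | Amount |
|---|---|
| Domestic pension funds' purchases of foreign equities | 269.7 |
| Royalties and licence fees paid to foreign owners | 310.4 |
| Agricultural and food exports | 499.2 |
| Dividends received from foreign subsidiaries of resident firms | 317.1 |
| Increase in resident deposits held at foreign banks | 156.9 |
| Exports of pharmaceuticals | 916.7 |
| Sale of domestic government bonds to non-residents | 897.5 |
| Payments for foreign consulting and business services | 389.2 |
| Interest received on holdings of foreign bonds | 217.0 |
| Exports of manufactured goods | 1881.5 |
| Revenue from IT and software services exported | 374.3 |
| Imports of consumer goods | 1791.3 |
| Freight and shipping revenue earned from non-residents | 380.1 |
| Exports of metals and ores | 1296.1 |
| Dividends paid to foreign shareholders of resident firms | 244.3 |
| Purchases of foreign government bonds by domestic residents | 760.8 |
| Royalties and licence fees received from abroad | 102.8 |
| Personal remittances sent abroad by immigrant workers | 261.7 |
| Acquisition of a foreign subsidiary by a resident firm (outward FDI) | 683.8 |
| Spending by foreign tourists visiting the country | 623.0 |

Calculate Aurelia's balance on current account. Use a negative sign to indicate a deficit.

3610.9

Goods: 1881.5 + 499.2 + 1296.1 + 916.7 - 1791.3 = 2802.2
Services: 380.1 + 374.3 + 623.0 - 389.2 + 102.8 - 310.4 = 780.6
Primary income: 217.0 - 244.3 + 317.1 = 289.8
Secondary income: -261.7
Current account = 2802.2 + 780.6 + 289.8 + (-261.7) = 3610.9
(Excluded from the current account — financial account: domestic pension funds' purchases of foreign equities 269.7, increase in resident deposits held at foreign banks 156.9, sale of domestic government bonds to non-residents 897.5, purchases of foreign government bonds by domestic residents 760.8, acquisition of a foreign subsidiary by a resident firm (outward FDI) 683.8.)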